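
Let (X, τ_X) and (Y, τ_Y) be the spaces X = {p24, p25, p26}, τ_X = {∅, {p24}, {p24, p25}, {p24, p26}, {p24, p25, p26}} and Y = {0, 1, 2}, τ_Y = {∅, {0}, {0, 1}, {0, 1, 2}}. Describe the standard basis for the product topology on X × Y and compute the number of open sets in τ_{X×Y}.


Basis B = {∅ × ∅, {p24} × {0}, {p24} × {0, 1}, {p24, p25} × {0}, {p24, p26} × {0}, {p24} × {0, 1, 2}, {p24, p25, p26} × {0}, {p24, p25} × {0, 1}, {p24, p26} × {0, 1}, {p24, p25} × {0, 1, 2}, {p24, p26} × {0, 1, 2}, {p24, p25, p26} × {0, 1}, {p24, p25, p26} × {0, 1, 2}}; |τ_{X×Y}| = 30.

Enumerate products U × V with U ∈ τ_X, V ∈ τ_Y (deduplicated):
  ∅ × ∅ = {} (∅)
  {p24} × {0} = {(p24,0)}
  {p24} × {0, 1} = {(p24,0), (p24,1)}
  {p24, p25} × {0} = {(p24,0), (p25,0)}
  {p24, p26} × {0} = {(p24,0), (p26,0)}
  {p24} × {0, 1, 2} = {(p24,0), (p24,1), (p24,2)}
  {p24, p25, p26} × {0} = {(p24,0), (p25,0), (p26,0)}
  {p24, p25} × {0, 1} = {(p24,0), (p24,1), (p25,0), (p25,1)}
  {p24, p26} × {0, 1} = {(p24,0), (p24,1), (p26,0), (p26,1)}
  {p24, p25} × {0, 1, 2} = {(p24,0), (p24,1), (p24,2), (p25,0), (p25,1), (p25,2)}
  {p24, p26} × {0, 1, 2} = {(p24,0), (p24,1), (p24,2), (p26,0), (p26,1), (p26,2)}
  {p24, p25, p26} × {0, 1} = {(p24,0), (p24,1), (p25,0), (p25,1), (p26,0), (p26,1)}
  {p24, p25, p26} × {0, 1, 2} = {(p24,0), (p24,1), (p24,2), (p25,0), (p25,1), (p25,2), (p26,0), (p26,1), (p26,2)}
These 13 distinct sets form the basis B.
Close under arbitrary unions to get τ_{X×Y}; counting gives |τ_{X×Y}| = 30.


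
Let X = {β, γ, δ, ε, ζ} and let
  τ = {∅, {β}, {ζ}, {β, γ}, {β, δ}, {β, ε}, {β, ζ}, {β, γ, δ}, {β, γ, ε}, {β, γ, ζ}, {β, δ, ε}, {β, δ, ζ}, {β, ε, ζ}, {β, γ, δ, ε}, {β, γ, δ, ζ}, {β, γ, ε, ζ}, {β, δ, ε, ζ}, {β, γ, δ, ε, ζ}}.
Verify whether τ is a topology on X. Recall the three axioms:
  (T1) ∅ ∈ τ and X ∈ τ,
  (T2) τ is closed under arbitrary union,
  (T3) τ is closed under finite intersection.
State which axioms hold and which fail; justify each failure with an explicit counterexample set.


τ IS a topology on X.

Axiom (T1): ∅ ∈ τ? Yes; X ∈ τ? Yes.
Axiom (T2/T3): check pairwise unions and intersections of members of τ.
All pairwise intersections and unions checked — each lies in τ. Therefore τ satisfies (T1), (T2), (T3): it IS a topology on X.


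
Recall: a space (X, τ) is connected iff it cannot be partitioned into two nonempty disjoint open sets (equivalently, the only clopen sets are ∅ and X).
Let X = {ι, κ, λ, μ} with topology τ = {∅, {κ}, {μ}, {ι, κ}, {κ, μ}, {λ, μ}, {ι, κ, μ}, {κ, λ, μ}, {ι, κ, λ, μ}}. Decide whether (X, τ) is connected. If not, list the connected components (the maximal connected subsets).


(X, τ) is disconnected; components = [{ι, κ}, {λ, μ}].

Find clopen sets (U ∈ τ with X ∖ U ∈ τ):
  U = ∅, X ∖ U = {ι, κ, λ, μ} — both open, so U is clopen.
  U = {ι, κ}, X ∖ U = {λ, μ} — both open, so U is clopen.
  U = {λ, μ}, X ∖ U = {ι, κ} — both open, so U is clopen.
  U = {ι, κ, λ, μ}, X ∖ U = ∅ — both open, so U is clopen.
Nontrivial clopen(s) exist: e.g. {ι, κ}. So (X, τ) is disconnected.
Compute connected components by grouping points that agree on all clopens:
  component: {ι, κ}
  component: {λ, μ}


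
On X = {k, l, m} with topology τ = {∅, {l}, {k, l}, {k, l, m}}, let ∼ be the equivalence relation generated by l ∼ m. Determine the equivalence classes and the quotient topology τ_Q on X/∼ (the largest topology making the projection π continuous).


X/∼ = {[k], [l=m]}; |τ_Q| = 2.

Equivalence classes: [k], [l=m].
Quotient map π: X → X/∼ sends k ↦ [k], l ↦ [l=m], m ↦ [l=m].
For each subset V ⊆ X/∼, compute π^{-1}(V) ⊆ X and check whether π^{-1}(V) ∈ τ. V is open in τ_Q iff π^{-1}(V) ∈ τ.
  V = {}: π^{-1}(V) = ∅ ∈ τ ✓.
  V = {[k]}: π^{-1}(V) = {k} ∉ τ ✗.
  V = {[l=m]}: π^{-1}(V) = {l, m} ∉ τ ✗.
  V = {[k], [l=m]}: π^{-1}(V) = {k, l, m} ∈ τ ✓.
Open sets in the quotient: τ_Q = {{}, {[k], [l=m]}} (2 elements).


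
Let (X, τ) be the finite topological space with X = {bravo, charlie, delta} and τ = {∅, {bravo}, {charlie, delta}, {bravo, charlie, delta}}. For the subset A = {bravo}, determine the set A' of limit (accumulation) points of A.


A' = ∅

For each x ∈ X, list the open sets U ∈ τ with x ∈ U, then check whether U ∩ (A ∖ {x}) ≠ ∅ for every such U.
  x = bravo: open {bravo} ∋ x has {bravo} ∩ (A ∖ {bravo}) = ∅, so x is NOT a limit point.
  x = charlie: open {charlie, delta} ∋ x has {charlie, delta} ∩ (A ∖ {charlie}) = ∅, so x is NOT a limit point.
  x = delta: open {charlie, delta} ∋ x has {charlie, delta} ∩ (A ∖ {delta}) = ∅, so x is NOT a limit point.
Collecting: A' = ∅.


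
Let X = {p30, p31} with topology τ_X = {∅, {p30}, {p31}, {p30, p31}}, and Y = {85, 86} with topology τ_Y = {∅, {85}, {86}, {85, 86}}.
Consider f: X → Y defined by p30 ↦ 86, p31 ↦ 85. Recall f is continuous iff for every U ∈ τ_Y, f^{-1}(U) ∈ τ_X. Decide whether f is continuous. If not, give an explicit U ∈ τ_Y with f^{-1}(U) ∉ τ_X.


f IS continuous.

Compute f^{-1}(U) for each U ∈ τ_Y:
  U = ∅: f^{-1}(U) = ∅ ∈ τ_X ✓.
  U = {85}: f^{-1}(U) = {p31} ∈ τ_X ✓.
  U = {86}: f^{-1}(U) = {p30} ∈ τ_X ✓.
  U = {85, 86}: f^{-1}(U) = {p30, p31} ∈ τ_X ✓.
Every preimage lies in τ_X, so f IS continuous.


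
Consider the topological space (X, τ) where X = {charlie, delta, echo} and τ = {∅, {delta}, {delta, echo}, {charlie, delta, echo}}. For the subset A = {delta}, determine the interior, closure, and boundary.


int(A) = {delta}, cl(A) = {charlie, delta, echo}, ∂A = {charlie, echo}.

Closed sets in (X, τ) are complements of opens:
  closed(X, τ) = {∅, {charlie}, {charlie, echo}, {charlie, delta, echo}}.
int(A) = ⋃ {U ∈ τ : U ⊆ A}. Opens contained in A: ∅, {delta}.
Taking the union of these: int(A) = {delta}.
cl(A) = ⋂ {C closed : A ⊆ C}. Closed sets containing A: {charlie, delta, echo}.
Intersecting these: cl(A) = {charlie, delta, echo}.
∂A = cl(A) ∖ int(A) = {charlie, delta, echo} ∖ {delta} = {charlie, echo}.


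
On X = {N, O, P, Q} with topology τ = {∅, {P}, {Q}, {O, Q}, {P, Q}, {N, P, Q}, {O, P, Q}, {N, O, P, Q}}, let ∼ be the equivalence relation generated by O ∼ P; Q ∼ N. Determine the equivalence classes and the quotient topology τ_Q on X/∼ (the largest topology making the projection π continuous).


X/∼ = {[N=Q], [O=P]}; |τ_Q| = 2.

Equivalence classes: [N=Q], [O=P].
Quotient map π: X → X/∼ sends N ↦ [N=Q], O ↦ [O=P], P ↦ [O=P], Q ↦ [N=Q].
For each subset V ⊆ X/∼, compute π^{-1}(V) ⊆ X and check whether π^{-1}(V) ∈ τ. V is open in τ_Q iff π^{-1}(V) ∈ τ.
  V = {}: π^{-1}(V) = ∅ ∈ τ ✓.
  V = {[N=Q]}: π^{-1}(V) = {N, Q} ∉ τ ✗.
  V = {[O=P]}: π^{-1}(V) = {O, P} ∉ τ ✗.
  V = {[N=Q], [O=P]}: π^{-1}(V) = {N, O, P, Q} ∈ τ ✓.
Open sets in the quotient: τ_Q = {{}, {[N=Q], [O=P]}} (2 elements).


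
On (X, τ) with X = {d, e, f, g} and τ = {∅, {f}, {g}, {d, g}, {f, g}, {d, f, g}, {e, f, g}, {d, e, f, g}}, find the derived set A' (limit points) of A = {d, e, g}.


A' = {d, e}

For each x ∈ X, list the open sets U ∈ τ with x ∈ U, then check whether U ∩ (A ∖ {x}) ≠ ∅ for every such U.
  x = d: opens ∋ x are {d, g}, {d, f, g}, {d, e, f, g}; each meets A ∖ {d}, so x IS a limit point.
  x = e: opens ∋ x are {e, f, g}, {d, e, f, g}; each meets A ∖ {e}, so x IS a limit point.
  x = f: open {f} ∋ x has {f} ∩ (A ∖ {f}) = ∅, so x is NOT a limit point.
  x = g: open {g} ∋ x has {g} ∩ (A ∖ {g}) = ∅, so x is NOT a limit point.
Collecting: A' = {d, e}.


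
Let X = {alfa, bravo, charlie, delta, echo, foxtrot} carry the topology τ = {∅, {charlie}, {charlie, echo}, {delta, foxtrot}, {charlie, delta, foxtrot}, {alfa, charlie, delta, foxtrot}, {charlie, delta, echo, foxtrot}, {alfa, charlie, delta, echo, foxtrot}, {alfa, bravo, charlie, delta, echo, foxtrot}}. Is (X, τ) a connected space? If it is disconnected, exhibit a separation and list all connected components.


(X, τ) is connected.

Find clopen sets (U ∈ τ with X ∖ U ∈ τ):
  U = ∅, X ∖ U = {alfa, bravo, charlie, delta, echo, foxtrot} — both open, so U is clopen.
  U = {alfa, bravo, charlie, delta, echo, foxtrot}, X ∖ U = ∅ — both open, so U is clopen.
Only trivial clopens (∅ and X) exist, so (X, τ) is connected.
Compute connected components by grouping points that agree on all clopens:
  component: {alfa, bravo, charlie, delta, echo, foxtrot}


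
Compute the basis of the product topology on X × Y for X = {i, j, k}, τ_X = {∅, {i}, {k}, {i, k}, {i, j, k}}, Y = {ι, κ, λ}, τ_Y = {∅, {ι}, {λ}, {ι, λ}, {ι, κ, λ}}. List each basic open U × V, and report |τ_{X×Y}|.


Basis B = {∅ × ∅, {i} × {ι}, {i} × {λ}, {k} × {ι}, {k} × {λ}, {i} × {ι, λ}, {i, k} × {ι}, {i, k} × {λ}, {k} × {ι, λ}, {i} × {ι, κ, λ}, {i, j, k} × {ι}, {i, j, k} × {λ}, {k} × {ι, κ, λ}, {i, k} × {ι, λ}, {i, k} × {ι, κ, λ}, {i, j, k} × {ι, λ}, {i, j, k} × {ι, κ, λ}}; |τ_{X×Y}| = 48.

Enumerate products U × V with U ∈ τ_X, V ∈ τ_Y (deduplicated):
  ∅ × ∅ = {} (∅)
  {i} × {ι} = {(i,ι)}
  {i} × {λ} = {(i,λ)}
  {k} × {ι} = {(k,ι)}
  {k} × {λ} = {(k,λ)}
  {i} × {ι, λ} = {(i,ι), (i,λ)}
  {i, k} × {ι} = {(i,ι), (k,ι)}
  {i, k} × {λ} = {(i,λ), (k,λ)}
  {k} × {ι, λ} = {(k,ι), (k,λ)}
  {i} × {ι, κ, λ} = {(i,ι), (i,κ), (i,λ)}
  {i, j, k} × {ι} = {(i,ι), (j,ι), (k,ι)}
  {i, j, k} × {λ} = {(i,λ), (j,λ), (k,λ)}
  {k} × {ι, κ, λ} = {(k,ι), (k,κ), (k,λ)}
  {i, k} × {ι, λ} = {(i,ι), (i,λ), (k,ι), (k,λ)}
  {i, k} × {ι, κ, λ} = {(i,ι), (i,κ), (i,λ), (k,ι), (k,κ), (k,λ)}
  {i, j, k} × {ι, λ} = {(i,ι), (i,λ), (j,ι), (j,λ), (k,ι), (k,λ)}
  {i, j, k} × {ι, κ, λ} = {(i,ι), (i,κ), (i,λ), (j,ι), (j,κ), (j,λ), (k,ι), (k,κ), (k,λ)}
These 17 distinct sets form the basis B.
Close under arbitrary unions to get τ_{X×Y}; counting gives |τ_{X×Y}| = 48.


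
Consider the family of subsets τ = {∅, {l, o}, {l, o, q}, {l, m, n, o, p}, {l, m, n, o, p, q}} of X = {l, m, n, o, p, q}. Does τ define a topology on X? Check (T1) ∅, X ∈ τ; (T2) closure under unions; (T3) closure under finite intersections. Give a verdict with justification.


τ IS a topology on X.

Axiom (T1): ∅ ∈ τ? Yes; X ∈ τ? Yes.
Axiom (T2/T3): check pairwise unions and intersections of members of τ.
All pairwise intersections and unions checked — each lies in τ. Therefore τ satisfies (T1), (T2), (T3): it IS a topology on X.


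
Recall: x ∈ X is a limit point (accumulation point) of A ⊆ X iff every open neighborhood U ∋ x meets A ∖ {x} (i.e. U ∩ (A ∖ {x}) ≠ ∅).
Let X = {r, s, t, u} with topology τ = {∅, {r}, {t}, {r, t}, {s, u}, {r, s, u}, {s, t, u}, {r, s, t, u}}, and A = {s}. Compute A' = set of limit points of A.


A' = {u}

For each x ∈ X, list the open sets U ∈ τ with x ∈ U, then check whether U ∩ (A ∖ {x}) ≠ ∅ for every such U.
  x = r: open {r} ∋ x has {r} ∩ (A ∖ {r}) = ∅, so x is NOT a limit point.
  x = s: open {s, u} ∋ x has {s, u} ∩ (A ∖ {s}) = ∅, so x is NOT a limit point.
  x = t: open {t} ∋ x has {t} ∩ (A ∖ {t}) = ∅, so x is NOT a limit point.
  x = u: opens ∋ x are {s, u}, {r, s, u}, {s, t, u}, {r, s, t, u}; each meets A ∖ {u}, so x IS a limit point.
Collecting: A' = {u}.


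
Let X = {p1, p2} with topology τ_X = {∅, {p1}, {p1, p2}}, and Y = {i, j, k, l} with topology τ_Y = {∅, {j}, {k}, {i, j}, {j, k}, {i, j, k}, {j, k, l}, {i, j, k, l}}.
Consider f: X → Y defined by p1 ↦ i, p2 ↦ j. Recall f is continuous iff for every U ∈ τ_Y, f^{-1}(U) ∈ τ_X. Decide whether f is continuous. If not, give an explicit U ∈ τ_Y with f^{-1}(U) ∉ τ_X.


f is NOT continuous.

Compute f^{-1}(U) for each U ∈ τ_Y:
  U = ∅: f^{-1}(U) = ∅ ∈ τ_X ✓.
  U = {j}: f^{-1}(U) = {p2} ∉ τ_X ✗.
  U = {k}: f^{-1}(U) = ∅ ∈ τ_X ✓.
  U = {i, j}: f^{-1}(U) = {p1, p2} ∈ τ_X ✓.
  U = {j, k}: f^{-1}(U) = {p2} ∉ τ_X ✗.
  U = {i, j, k}: f^{-1}(U) = {p1, p2} ∈ τ_X ✓.
  U = {j, k, l}: f^{-1}(U) = {p2} ∉ τ_X ✗.
  U = {i, j, k, l}: f^{-1}(U) = {p1, p2} ∈ τ_X ✓.
Found U = {j} with f^{-1}(U) = {p2} not in τ_X. Therefore f is NOT continuous.


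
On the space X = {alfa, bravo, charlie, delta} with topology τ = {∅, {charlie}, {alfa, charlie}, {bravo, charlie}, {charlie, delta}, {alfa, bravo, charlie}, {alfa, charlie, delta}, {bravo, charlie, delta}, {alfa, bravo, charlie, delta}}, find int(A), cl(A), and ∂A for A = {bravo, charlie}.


int(A) = {bravo, charlie}, cl(A) = {alfa, bravo, charlie, delta}, ∂A = {alfa, delta}.

Closed sets in (X, τ) are complements of opens:
  closed(X, τ) = {∅, {alfa}, {bravo}, {delta}, {alfa, bravo}, {alfa, delta}, {bravo, delta}, {alfa, bravo, delta}, {alfa, bravo, charlie, delta}}.
int(A) = ⋃ {U ∈ τ : U ⊆ A}. Opens contained in A: ∅, {charlie}, {bravo, charlie}.
Taking the union of these: int(A) = {bravo, charlie}.
cl(A) = ⋂ {C closed : A ⊆ C}. Closed sets containing A: {alfa, bravo, charlie, delta}.
Intersecting these: cl(A) = {alfa, bravo, charlie, delta}.
∂A = cl(A) ∖ int(A) = {alfa, bravo, charlie, delta} ∖ {bravo, charlie} = {alfa, delta}.


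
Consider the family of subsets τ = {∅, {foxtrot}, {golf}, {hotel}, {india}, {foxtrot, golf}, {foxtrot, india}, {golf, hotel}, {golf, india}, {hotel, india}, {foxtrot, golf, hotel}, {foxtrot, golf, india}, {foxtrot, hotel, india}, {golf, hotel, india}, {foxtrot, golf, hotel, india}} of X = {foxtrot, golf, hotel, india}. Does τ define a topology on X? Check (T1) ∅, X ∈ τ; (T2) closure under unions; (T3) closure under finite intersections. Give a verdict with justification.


τ is NOT a topology on X.

Axiom (T1): ∅ ∈ τ? Yes; X ∈ τ? Yes.
Axiom (T2/T3): check pairwise unions and intersections of members of τ.
Counterexample for (T2): {foxtrot} ∪ {hotel} = {foxtrot, hotel} ∉ τ. Therefore τ is NOT a topology.


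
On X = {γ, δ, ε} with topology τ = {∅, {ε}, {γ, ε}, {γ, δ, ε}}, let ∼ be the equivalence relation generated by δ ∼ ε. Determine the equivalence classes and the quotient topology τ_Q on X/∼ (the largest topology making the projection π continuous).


X/∼ = {[γ], [δ=ε]}; |τ_Q| = 2.

Equivalence classes: [γ], [δ=ε].
Quotient map π: X → X/∼ sends γ ↦ [γ], δ ↦ [δ=ε], ε ↦ [δ=ε].
For each subset V ⊆ X/∼, compute π^{-1}(V) ⊆ X and check whether π^{-1}(V) ∈ τ. V is open in τ_Q iff π^{-1}(V) ∈ τ.
  V = {}: π^{-1}(V) = ∅ ∈ τ ✓.
  V = {[γ]}: π^{-1}(V) = {γ} ∉ τ ✗.
  V = {[δ=ε]}: π^{-1}(V) = {δ, ε} ∉ τ ✗.
  V = {[γ], [δ=ε]}: π^{-1}(V) = {γ, δ, ε} ∈ τ ✓.
Open sets in the quotient: τ_Q = {{}, {[γ], [δ=ε]}} (2 elements).


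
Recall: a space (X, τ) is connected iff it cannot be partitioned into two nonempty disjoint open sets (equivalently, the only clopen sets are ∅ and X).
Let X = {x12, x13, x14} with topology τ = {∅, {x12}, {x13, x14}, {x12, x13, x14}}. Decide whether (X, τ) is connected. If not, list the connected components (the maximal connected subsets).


(X, τ) is disconnected; components = [{x12}, {x13, x14}].

Find clopen sets (U ∈ τ with X ∖ U ∈ τ):
  U = ∅, X ∖ U = {x12, x13, x14} — both open, so U is clopen.
  U = {x12}, X ∖ U = {x13, x14} — both open, so U is clopen.
  U = {x13, x14}, X ∖ U = {x12} — both open, so U is clopen.
  U = {x12, x13, x14}, X ∖ U = ∅ — both open, so U is clopen.
Nontrivial clopen(s) exist: e.g. {x12}. So (X, τ) is disconnected.
Compute connected components by grouping points that agree on all clopens:
  component: {x12}
  component: {x13, x14}


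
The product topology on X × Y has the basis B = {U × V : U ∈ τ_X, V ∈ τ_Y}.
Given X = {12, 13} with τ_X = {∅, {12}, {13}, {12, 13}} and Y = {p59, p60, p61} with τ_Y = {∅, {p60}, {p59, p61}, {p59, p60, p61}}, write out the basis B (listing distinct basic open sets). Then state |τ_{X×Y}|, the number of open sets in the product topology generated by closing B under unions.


Basis B = {∅ × ∅, {12} × {p60}, {13} × {p60}, {12} × {p59, p61}, {12, 13} × {p60}, {13} × {p59, p61}, {12} × {p59, p60, p61}, {13} × {p59, p60, p61}, {12, 13} × {p59, p61}, {12, 13} × {p59, p60, p61}}; |τ_{X×Y}| = 16.

Enumerate products U × V with U ∈ τ_X, V ∈ τ_Y (deduplicated):
  ∅ × ∅ = {} (∅)
  {12} × {p60} = {(12,p60)}
  {13} × {p60} = {(13,p60)}
  {12} × {p59, p61} = {(12,p59), (12,p61)}
  {12, 13} × {p60} = {(12,p60), (13,p60)}
  {13} × {p59, p61} = {(13,p59), (13,p61)}
  {12} × {p59, p60, p61} = {(12,p59), (12,p60), (12,p61)}
  {13} × {p59, p60, p61} = {(13,p59), (13,p60), (13,p61)}
  {12, 13} × {p59, p61} = {(12,p59), (12,p61), (13,p59), (13,p61)}
  {12, 13} × {p59, p60, p61} = {(12,p59), (12,p60), (12,p61), (13,p59), (13,p60), (13,p61)}
These 10 distinct sets form the basis B.
Close under arbitrary unions to get τ_{X×Y}; counting gives |τ_{X×Y}| = 16.


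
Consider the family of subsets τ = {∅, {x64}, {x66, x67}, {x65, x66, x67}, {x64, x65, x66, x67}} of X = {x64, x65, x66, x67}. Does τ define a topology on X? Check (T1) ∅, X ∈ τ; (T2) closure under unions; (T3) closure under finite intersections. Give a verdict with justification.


τ is NOT a topology on X.

Axiom (T1): ∅ ∈ τ? Yes; X ∈ τ? Yes.
Axiom (T2/T3): check pairwise unions and intersections of members of τ.
Counterexample for (T2): {x64} ∪ {x66, x67} = {x64, x66, x67} ∉ τ. Therefore τ is NOT a topology.


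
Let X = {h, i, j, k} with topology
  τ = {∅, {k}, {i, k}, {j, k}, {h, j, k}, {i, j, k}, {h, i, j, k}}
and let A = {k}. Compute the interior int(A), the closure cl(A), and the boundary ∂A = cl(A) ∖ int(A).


int(A) = {k}, cl(A) = {h, i, j, k}, ∂A = {h, i, j}.

Closed sets in (X, τ) are complements of opens:
  closed(X, τ) = {∅, {h}, {i}, {h, i}, {h, j}, {h, i, j}, {h, i, j, k}}.
int(A) = ⋃ {U ∈ τ : U ⊆ A}. Opens contained in A: ∅, {k}.
Taking the union of these: int(A) = {k}.
cl(A) = ⋂ {C closed : A ⊆ C}. Closed sets containing A: {h, i, j, k}.
Intersecting these: cl(A) = {h, i, j, k}.
∂A = cl(A) ∖ int(A) = {h, i, j, k} ∖ {k} = {h, i, j}.


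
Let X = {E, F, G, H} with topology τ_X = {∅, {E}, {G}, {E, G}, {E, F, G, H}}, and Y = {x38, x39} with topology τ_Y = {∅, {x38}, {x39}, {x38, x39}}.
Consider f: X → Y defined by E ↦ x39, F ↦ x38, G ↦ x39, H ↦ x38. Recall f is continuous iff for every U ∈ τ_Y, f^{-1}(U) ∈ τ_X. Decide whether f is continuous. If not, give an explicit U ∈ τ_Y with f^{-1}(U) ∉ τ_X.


f is NOT continuous.

Compute f^{-1}(U) for each U ∈ τ_Y:
  U = ∅: f^{-1}(U) = ∅ ∈ τ_X ✓.
  U = {x38}: f^{-1}(U) = {F, H} ∉ τ_X ✗.
  U = {x39}: f^{-1}(U) = {E, G} ∈ τ_X ✓.
  U = {x38, x39}: f^{-1}(U) = {E, F, G, H} ∈ τ_X ✓.
Found U = {x38} with f^{-1}(U) = {F, H} not in τ_X. Therefore f is NOT continuous.


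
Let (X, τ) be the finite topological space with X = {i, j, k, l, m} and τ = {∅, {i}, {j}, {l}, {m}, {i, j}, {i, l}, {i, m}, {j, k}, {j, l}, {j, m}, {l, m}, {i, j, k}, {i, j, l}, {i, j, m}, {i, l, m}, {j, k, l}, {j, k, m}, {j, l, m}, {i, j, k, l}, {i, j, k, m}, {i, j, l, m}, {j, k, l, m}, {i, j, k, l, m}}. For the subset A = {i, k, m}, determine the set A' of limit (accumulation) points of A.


A' = ∅

For each x ∈ X, list the open sets U ∈ τ with x ∈ U, then check whether U ∩ (A ∖ {x}) ≠ ∅ for every such U.
  x = i: open {i} ∋ x has {i} ∩ (A ∖ {i}) = ∅, so x is NOT a limit point.
  x = j: open {j} ∋ x has {j} ∩ (A ∖ {j}) = ∅, so x is NOT a limit point.
  x = k: open {j, k} ∋ x has {j, k} ∩ (A ∖ {k}) = ∅, so x is NOT a limit point.
  x = l: open {l} ∋ x has {l} ∩ (A ∖ {l}) = ∅, so x is NOT a limit point.
  x = m: open {m} ∋ x has {m} ∩ (A ∖ {m}) = ∅, so x is NOT a limit point.
Collecting: A' = ∅.


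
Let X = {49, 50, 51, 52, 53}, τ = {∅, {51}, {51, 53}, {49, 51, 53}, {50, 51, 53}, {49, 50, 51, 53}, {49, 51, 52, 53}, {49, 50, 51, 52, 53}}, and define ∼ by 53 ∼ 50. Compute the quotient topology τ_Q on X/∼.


X/∼ = {[49], [50=53], [51], [52]}; |τ_Q| = 5.

Equivalence classes: [49], [50=53], [51], [52].
Quotient map π: X → X/∼ sends 49 ↦ [49], 50 ↦ [50=53], 51 ↦ [51], 52 ↦ [52], 53 ↦ [50=53].
For each subset V ⊆ X/∼, compute π^{-1}(V) ⊆ X and check whether π^{-1}(V) ∈ τ. V is open in τ_Q iff π^{-1}(V) ∈ τ.
  V = {}: π^{-1}(V) = ∅ ∈ τ ✓.
  V = {[49]}: π^{-1}(V) = {49} ∉ τ ✗.
  V = {[50=53]}: π^{-1}(V) = {50, 53} ∉ τ ✗.
  V = {[49], [50=53]}: π^{-1}(V) = {49, 50, 53} ∉ τ ✗.
  V = {[51]}: π^{-1}(V) = {51} ∈ τ ✓.
  V = {[49], [51]}: π^{-1}(V) = {49, 51} ∉ τ ✗.
  V = {[50=53], [51]}: π^{-1}(V) = {50, 51, 53} ∈ τ ✓.
  V = {[49], [50=53], [51]}: π^{-1}(V) = {49, 50, 51, 53} ∈ τ ✓.
  V = {[52]}: π^{-1}(V) = {52} ∉ τ ✗.
  V = {[49], [52]}: π^{-1}(V) = {49, 52} ∉ τ ✗.
  V = {[50=53], [52]}: π^{-1}(V) = {50, 52, 53} ∉ τ ✗.
  V = {[49], [50=53], [52]}: π^{-1}(V) = {49, 50, 52, 53} ∉ τ ✗.
  V = {[51], [52]}: π^{-1}(V) = {51, 52} ∉ τ ✗.
  V = {[49], [51], [52]}: π^{-1}(V) = {49, 51, 52} ∉ τ ✗.
  V = {[50=53], [51], [52]}: π^{-1}(V) = {50, 51, 52, 53} ∉ τ ✗.
  V = {[49], [50=53], [51], [52]}: π^{-1}(V) = {49, 50, 51, 52, 53} ∈ τ ✓.
Open sets in the quotient: τ_Q = {{}, {[51]}, {[50=53], [51]}, {[49], [50=53], [51]}, {[49], [50=53], [51], [52]}} (5 elements).


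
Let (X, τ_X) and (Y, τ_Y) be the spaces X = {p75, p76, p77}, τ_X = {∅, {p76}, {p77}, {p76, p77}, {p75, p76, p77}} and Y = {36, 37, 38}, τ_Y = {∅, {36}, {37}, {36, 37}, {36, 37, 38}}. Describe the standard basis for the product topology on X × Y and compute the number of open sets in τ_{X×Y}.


Basis B = {∅ × ∅, {p76} × {36}, {p76} × {37}, {p77} × {36}, {p77} × {37}, {p76} × {36, 37}, {p76, p77} × {36}, {p76, p77} × {37}, {p77} × {36, 37}, {p75, p76, p77} × {36}, {p75, p76, p77} × {37}, {p76} × {36, 37, 38}, {p77} × {36, 37, 38}, {p76, p77} × {36, 37}, {p75, p76, p77} × {36, 37}, {p76, p77} × {36, 37, 38}, {p75, p76, p77} × {36, 37, 38}}; |τ_{X×Y}| = 48.

Enumerate products U × V with U ∈ τ_X, V ∈ τ_Y (deduplicated):
  ∅ × ∅ = {} (∅)
  {p76} × {36} = {(p76,36)}
  {p76} × {37} = {(p76,37)}
  {p77} × {36} = {(p77,36)}
  {p77} × {37} = {(p77,37)}
  {p76} × {36, 37} = {(p76,36), (p76,37)}
  {p76, p77} × {36} = {(p76,36), (p77,36)}
  {p76, p77} × {37} = {(p76,37), (p77,37)}
  {p77} × {36, 37} = {(p77,36), (p77,37)}
  {p75, p76, p77} × {36} = {(p75,36), (p76,36), (p77,36)}
  {p75, p76, p77} × {37} = {(p75,37), (p76,37), (p77,37)}
  {p76} × {36, 37, 38} = {(p76,36), (p76,37), (p76,38)}
  {p77} × {36, 37, 38} = {(p77,36), (p77,37), (p77,38)}
  {p76, p77} × {36, 37} = {(p76,36), (p76,37), (p77,36), (p77,37)}
  {p75, p76, p77} × {36, 37} = {(p75,36), (p75,37), (p76,36), (p76,37), (p77,36), (p77,37)}
  {p76, p77} × {36, 37, 38} = {(p76,36), (p76,37), (p76,38), (p77,36), (p77,37), (p77,38)}
  {p75, p76, p77} × {36, 37, 38} = {(p75,36), (p75,37), (p75,38), (p76,36), (p76,37), (p76,38), (p77,36), (p77,37), (p77,38)}
These 17 distinct sets form the basis B.
Close under arbitrary unions to get τ_{X×Y}; counting gives |τ_{X×Y}| = 48.


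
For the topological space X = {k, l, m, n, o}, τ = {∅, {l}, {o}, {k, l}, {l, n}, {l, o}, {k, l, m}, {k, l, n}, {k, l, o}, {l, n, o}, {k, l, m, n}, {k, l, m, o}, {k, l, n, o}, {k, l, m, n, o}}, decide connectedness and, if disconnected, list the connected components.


(X, τ) is disconnected; components = [{o}, {k, l, m, n}].

Find clopen sets (U ∈ τ with X ∖ U ∈ τ):
  U = ∅, X ∖ U = {k, l, m, n, o} — both open, so U is clopen.
  U = {o}, X ∖ U = {k, l, m, n} — both open, so U is clopen.
  U = {k, l, m, n}, X ∖ U = {o} — both open, so U is clopen.
  U = {k, l, m, n, o}, X ∖ U = ∅ — both open, so U is clopen.
Nontrivial clopen(s) exist: e.g. {k, l, m, n}. So (X, τ) is disconnected.
Compute connected components by grouping points that agree on all clopens:
  component: {o}
  component: {k, l, m, n}


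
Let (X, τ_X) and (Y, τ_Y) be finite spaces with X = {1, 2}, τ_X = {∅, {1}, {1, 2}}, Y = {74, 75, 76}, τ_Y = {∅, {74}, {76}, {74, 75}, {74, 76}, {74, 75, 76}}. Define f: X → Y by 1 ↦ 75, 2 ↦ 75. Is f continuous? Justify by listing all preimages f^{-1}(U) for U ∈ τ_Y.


f IS continuous.

Compute f^{-1}(U) for each U ∈ τ_Y:
  U = ∅: f^{-1}(U) = ∅ ∈ τ_X ✓.
  U = {74}: f^{-1}(U) = ∅ ∈ τ_X ✓.
  U = {76}: f^{-1}(U) = ∅ ∈ τ_X ✓.
  U = {74, 75}: f^{-1}(U) = {1, 2} ∈ τ_X ✓.
  U = {74, 76}: f^{-1}(U) = ∅ ∈ τ_X ✓.
  U = {74, 75, 76}: f^{-1}(U) = {1, 2} ∈ τ_X ✓.
Every preimage lies in τ_X, so f IS continuous.


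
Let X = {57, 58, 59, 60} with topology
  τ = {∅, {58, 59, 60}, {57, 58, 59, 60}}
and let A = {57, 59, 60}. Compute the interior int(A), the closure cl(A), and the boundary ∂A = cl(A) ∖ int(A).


int(A) = ∅, cl(A) = {57, 58, 59, 60}, ∂A = {57, 58, 59, 60}.

Closed sets in (X, τ) are complements of opens:
  closed(X, τ) = {∅, {57}, {57, 58, 59, 60}}.
int(A) = ⋃ {U ∈ τ : U ⊆ A}. Opens contained in A: ∅.
Taking the union of these: int(A) = ∅.
cl(A) = ⋂ {C closed : A ⊆ C}. Closed sets containing A: {57, 58, 59, 60}.
Intersecting these: cl(A) = {57, 58, 59, 60}.
∂A = cl(A) ∖ int(A) = {57, 58, 59, 60} ∖ ∅ = {57, 58, 59, 60}.


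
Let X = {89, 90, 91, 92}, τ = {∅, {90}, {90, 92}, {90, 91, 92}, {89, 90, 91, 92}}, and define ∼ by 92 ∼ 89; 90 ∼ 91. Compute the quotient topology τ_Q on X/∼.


X/∼ = {[89=92], [90=91]}; |τ_Q| = 2.

Equivalence classes: [89=92], [90=91].
Quotient map π: X → X/∼ sends 89 ↦ [89=92], 90 ↦ [90=91], 91 ↦ [90=91], 92 ↦ [89=92].
For each subset V ⊆ X/∼, compute π^{-1}(V) ⊆ X and check whether π^{-1}(V) ∈ τ. V is open in τ_Q iff π^{-1}(V) ∈ τ.
  V = {}: π^{-1}(V) = ∅ ∈ τ ✓.
  V = {[89=92]}: π^{-1}(V) = {89, 92} ∉ τ ✗.
  V = {[90=91]}: π^{-1}(V) = {90, 91} ∉ τ ✗.
  V = {[89=92], [90=91]}: π^{-1}(V) = {89, 90, 91, 92} ∈ τ ✓.
Open sets in the quotient: τ_Q = {{}, {[89=92], [90=91]}} (2 elements).


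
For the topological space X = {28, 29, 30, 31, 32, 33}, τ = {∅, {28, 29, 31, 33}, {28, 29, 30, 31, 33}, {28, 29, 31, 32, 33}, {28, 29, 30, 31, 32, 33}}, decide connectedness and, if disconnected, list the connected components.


(X, τ) is connected.

Find clopen sets (U ∈ τ with X ∖ U ∈ τ):
  U = ∅, X ∖ U = {28, 29, 30, 31, 32, 33} — both open, so U is clopen.
  U = {28, 29, 30, 31, 32, 33}, X ∖ U = ∅ — both open, so U is clopen.
Only trivial clopens (∅ and X) exist, so (X, τ) is connected.
Compute connected components by grouping points that agree on all clopens:
  component: {28, 29, 30, 31, 32, 33}


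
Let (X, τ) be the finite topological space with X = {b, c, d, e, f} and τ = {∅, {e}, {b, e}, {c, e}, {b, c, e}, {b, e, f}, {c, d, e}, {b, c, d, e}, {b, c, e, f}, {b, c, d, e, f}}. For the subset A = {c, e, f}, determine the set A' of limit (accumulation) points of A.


A' = {b, c, d, f}

For each x ∈ X, list the open sets U ∈ τ with x ∈ U, then check whether U ∩ (A ∖ {x}) ≠ ∅ for every such U.
  x = b: opens ∋ x are {b, e}, {b, c, e}, {b, e, f}, {b, c, d, e}, {b, c, e, f}, {b, c, d, e, f}; each meets A ∖ {b}, so x IS a limit point.
  x = c: opens ∋ x are {c, e}, {b, c, e}, {c, d, e}, {b, c, d, e}, {b, c, e, f}, {b, c, d, e, f}; each meets A ∖ {c}, so x IS a limit point.
  x = d: opens ∋ x are {c, d, e}, {b, c, d, e}, {b, c, d, e, f}; each meets A ∖ {d}, so x IS a limit point.
  x = e: open {e} ∋ x has {e} ∩ (A ∖ {e}) = ∅, so x is NOT a limit point.
  x = f: opens ∋ x are {b, e, f}, {b, c, e, f}, {b, c, d, e, f}; each meets A ∖ {f}, so x IS a limit point.
Collecting: A' = {b, c, d, f}.


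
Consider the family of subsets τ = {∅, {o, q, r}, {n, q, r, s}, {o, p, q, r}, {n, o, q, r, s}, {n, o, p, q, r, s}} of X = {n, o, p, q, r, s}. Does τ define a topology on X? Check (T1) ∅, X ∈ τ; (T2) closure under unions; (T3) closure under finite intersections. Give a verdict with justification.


τ is NOT a topology on X.

Axiom (T1): ∅ ∈ τ? Yes; X ∈ τ? Yes.
Axiom (T2/T3): check pairwise unions and intersections of members of τ.
Counterexample for (T3): {o, q, r} ∩ {n, q, r, s} = {q, r} ∉ τ. Therefore τ is NOT a topology.


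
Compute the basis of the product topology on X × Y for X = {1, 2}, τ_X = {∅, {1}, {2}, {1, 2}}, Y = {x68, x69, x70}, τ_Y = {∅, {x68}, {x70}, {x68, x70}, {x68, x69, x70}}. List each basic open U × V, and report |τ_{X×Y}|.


Basis B = {∅ × ∅, {1} × {x68}, {1} × {x70}, {2} × {x68}, {2} × {x70}, {1} × {x68, x70}, {1, 2} × {x68}, {1, 2} × {x70}, {2} × {x68, x70}, {1} × {x68, x69, x70}, {2} × {x68, x69, x70}, {1, 2} × {x68, x70}, {1, 2} × {x68, x69, x70}}; |τ_{X×Y}| = 25.

Enumerate products U × V with U ∈ τ_X, V ∈ τ_Y (deduplicated):
  ∅ × ∅ = {} (∅)
  {1} × {x68} = {(1,x68)}
  {1} × {x70} = {(1,x70)}
  {2} × {x68} = {(2,x68)}
  {2} × {x70} = {(2,x70)}
  {1} × {x68, x70} = {(1,x68), (1,x70)}
  {1, 2} × {x68} = {(1,x68), (2,x68)}
  {1, 2} × {x70} = {(1,x70), (2,x70)}
  {2} × {x68, x70} = {(2,x68), (2,x70)}
  {1} × {x68, x69, x70} = {(1,x68), (1,x69), (1,x70)}
  {2} × {x68, x69, x70} = {(2,x68), (2,x69), (2,x70)}
  {1, 2} × {x68, x70} = {(1,x68), (1,x70), (2,x68), (2,x70)}
  {1, 2} × {x68, x69, x70} = {(1,x68), (1,x69), (1,x70), (2,x68), (2,x69), (2,x70)}
These 13 distinct sets form the basis B.
Close under arbitrary unions to get τ_{X×Y}; counting gives |τ_{X×Y}| = 25.


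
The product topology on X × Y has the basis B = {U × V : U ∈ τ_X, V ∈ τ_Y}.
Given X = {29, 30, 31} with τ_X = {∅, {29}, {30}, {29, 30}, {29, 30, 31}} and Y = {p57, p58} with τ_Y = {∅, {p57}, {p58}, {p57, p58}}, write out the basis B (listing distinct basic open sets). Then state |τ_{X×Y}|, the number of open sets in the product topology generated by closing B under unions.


Basis B = {∅ × ∅, {29} × {p57}, {29} × {p58}, {30} × {p57}, {30} × {p58}, {29} × {p57, p58}, {29, 30} × {p57}, {29, 30} × {p58}, {30} × {p57, p58}, {29, 30, 31} × {p57}, {29, 30, 31} × {p58}, {29, 30} × {p57, p58}, {29, 30, 31} × {p57, p58}}; |τ_{X×Y}| = 25.

Enumerate products U × V with U ∈ τ_X, V ∈ τ_Y (deduplicated):
  ∅ × ∅ = {} (∅)
  {29} × {p57} = {(29,p57)}
  {29} × {p58} = {(29,p58)}
  {30} × {p57} = {(30,p57)}
  {30} × {p58} = {(30,p58)}
  {29} × {p57, p58} = {(29,p57), (29,p58)}
  {29, 30} × {p57} = {(29,p57), (30,p57)}
  {29, 30} × {p58} = {(29,p58), (30,p58)}
  {30} × {p57, p58} = {(30,p57), (30,p58)}
  {29, 30, 31} × {p57} = {(29,p57), (30,p57), (31,p57)}
  {29, 30, 31} × {p58} = {(29,p58), (30,p58), (31,p58)}
  {29, 30} × {p57, p58} = {(29,p57), (29,p58), (30,p57), (30,p58)}
  {29, 30, 31} × {p57, p58} = {(29,p57), (29,p58), (30,p57), (30,p58), (31,p57), (31,p58)}
These 13 distinct sets form the basis B.
Close under arbitrary unions to get τ_{X×Y}; counting gives |τ_{X×Y}| = 25.


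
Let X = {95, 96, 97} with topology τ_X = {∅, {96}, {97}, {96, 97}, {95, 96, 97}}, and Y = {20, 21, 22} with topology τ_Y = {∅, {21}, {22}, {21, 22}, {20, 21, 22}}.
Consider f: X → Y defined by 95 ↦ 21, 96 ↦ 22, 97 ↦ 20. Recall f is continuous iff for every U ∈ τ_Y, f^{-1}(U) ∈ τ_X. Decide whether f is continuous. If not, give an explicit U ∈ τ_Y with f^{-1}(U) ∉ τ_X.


f is NOT continuous.

Compute f^{-1}(U) for each U ∈ τ_Y:
  U = ∅: f^{-1}(U) = ∅ ∈ τ_X ✓.
  U = {21}: f^{-1}(U) = {95} ∉ τ_X ✗.
  U = {22}: f^{-1}(U) = {96} ∈ τ_X ✓.
  U = {21, 22}: f^{-1}(U) = {95, 96} ∉ τ_X ✗.
  U = {20, 21, 22}: f^{-1}(U) = {95, 96, 97} ∈ τ_X ✓.
Found U = {21} with f^{-1}(U) = {95} not in τ_X. Therefore f is NOT continuous.


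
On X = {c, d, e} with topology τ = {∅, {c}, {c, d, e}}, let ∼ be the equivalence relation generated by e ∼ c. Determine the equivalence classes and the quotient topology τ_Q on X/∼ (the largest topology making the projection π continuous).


X/∼ = {[c=e], [d]}; |τ_Q| = 2.

Equivalence classes: [c=e], [d].
Quotient map π: X → X/∼ sends c ↦ [c=e], d ↦ [d], e ↦ [c=e].
For each subset V ⊆ X/∼, compute π^{-1}(V) ⊆ X and check whether π^{-1}(V) ∈ τ. V is open in τ_Q iff π^{-1}(V) ∈ τ.
  V = {}: π^{-1}(V) = ∅ ∈ τ ✓.
  V = {[c=e]}: π^{-1}(V) = {c, e} ∉ τ ✗.
  V = {[d]}: π^{-1}(V) = {d} ∉ τ ✗.
  V = {[c=e], [d]}: π^{-1}(V) = {c, d, e} ∈ τ ✓.
Open sets in the quotient: τ_Q = {{}, {[c=e], [d]}} (2 elements).


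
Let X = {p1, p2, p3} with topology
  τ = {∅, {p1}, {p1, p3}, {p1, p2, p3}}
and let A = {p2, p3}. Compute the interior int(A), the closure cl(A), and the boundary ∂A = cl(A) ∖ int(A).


int(A) = ∅, cl(A) = {p2, p3}, ∂A = {p2, p3}.

Closed sets in (X, τ) are complements of opens:
  closed(X, τ) = {∅, {p2}, {p2, p3}, {p1, p2, p3}}.
int(A) = ⋃ {U ∈ τ : U ⊆ A}. Opens contained in A: ∅.
Taking the union of these: int(A) = ∅.
cl(A) = ⋂ {C closed : A ⊆ C}. Closed sets containing A: {p2, p3}, {p1, p2, p3}.
Intersecting these: cl(A) = {p2, p3}.
∂A = cl(A) ∖ int(A) = {p2, p3} ∖ ∅ = {p2, p3}.


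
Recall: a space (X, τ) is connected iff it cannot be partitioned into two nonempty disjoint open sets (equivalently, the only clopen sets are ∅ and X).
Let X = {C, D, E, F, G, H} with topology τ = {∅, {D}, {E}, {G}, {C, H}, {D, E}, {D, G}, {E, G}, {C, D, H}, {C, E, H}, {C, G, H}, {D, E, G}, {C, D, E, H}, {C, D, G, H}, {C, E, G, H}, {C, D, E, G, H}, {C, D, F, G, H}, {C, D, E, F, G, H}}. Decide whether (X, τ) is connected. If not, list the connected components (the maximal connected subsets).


(X, τ) is disconnected; components = [{E}, {C, D, F, G, H}].

Find clopen sets (U ∈ τ with X ∖ U ∈ τ):
  U = ∅, X ∖ U = {C, D, E, F, G, H} — both open, so U is clopen.
  U = {E}, X ∖ U = {C, D, F, G, H} — both open, so U is clopen.
  U = {C, D, F, G, H}, X ∖ U = {E} — both open, so U is clopen.
  U = {C, D, E, F, G, H}, X ∖ U = ∅ — both open, so U is clopen.
Nontrivial clopen(s) exist: e.g. {C, D, F, G, H}. So (X, τ) is disconnected.
Compute connected components by grouping points that agree on all clopens:
  component: {E}
  component: {C, D, F, G, H}


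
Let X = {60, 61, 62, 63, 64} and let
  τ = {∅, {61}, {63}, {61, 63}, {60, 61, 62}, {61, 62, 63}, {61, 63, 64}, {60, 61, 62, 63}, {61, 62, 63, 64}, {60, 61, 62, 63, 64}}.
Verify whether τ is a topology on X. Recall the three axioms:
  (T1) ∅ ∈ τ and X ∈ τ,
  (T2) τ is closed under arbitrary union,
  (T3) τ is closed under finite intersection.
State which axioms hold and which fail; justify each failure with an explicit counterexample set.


τ is NOT a topology on X.

Axiom (T1): ∅ ∈ τ? Yes; X ∈ τ? Yes.
Axiom (T2/T3): check pairwise unions and intersections of members of τ.
Counterexample for (T3): {60, 61, 62} ∩ {61, 62, 63} = {61, 62} ∉ τ. Therefore τ is NOT a topology.


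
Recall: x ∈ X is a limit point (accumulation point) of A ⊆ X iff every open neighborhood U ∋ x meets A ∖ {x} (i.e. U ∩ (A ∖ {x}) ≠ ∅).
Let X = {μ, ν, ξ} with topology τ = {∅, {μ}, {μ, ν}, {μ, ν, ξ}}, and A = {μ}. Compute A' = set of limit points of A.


A' = {ν, ξ}

For each x ∈ X, list the open sets U ∈ τ with x ∈ U, then check whether U ∩ (A ∖ {x}) ≠ ∅ for every such U.
  x = μ: open {μ} ∋ x has {μ} ∩ (A ∖ {μ}) = ∅, so x is NOT a limit point.
  x = ν: opens ∋ x are {μ, ν}, {μ, ν, ξ}; each meets A ∖ {ν}, so x IS a limit point.
  x = ξ: opens ∋ x are {μ, ν, ξ}; each meets A ∖ {ξ}, so x IS a limit point.
Collecting: A' = {ν, ξ}.


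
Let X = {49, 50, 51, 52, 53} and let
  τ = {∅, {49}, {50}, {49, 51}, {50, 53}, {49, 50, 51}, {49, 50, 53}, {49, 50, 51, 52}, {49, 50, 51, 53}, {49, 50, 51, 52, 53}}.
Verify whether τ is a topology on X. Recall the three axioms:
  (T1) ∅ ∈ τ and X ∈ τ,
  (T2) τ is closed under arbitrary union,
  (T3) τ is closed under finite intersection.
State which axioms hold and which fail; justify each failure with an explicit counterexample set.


τ is NOT a topology on X.

Axiom (T1): ∅ ∈ τ? Yes; X ∈ τ? Yes.
Axiom (T2/T3): check pairwise unions and intersections of members of τ.
Counterexample for (T2): {49} ∪ {50} = {49, 50} ∉ τ. Therefore τ is NOT a topology.


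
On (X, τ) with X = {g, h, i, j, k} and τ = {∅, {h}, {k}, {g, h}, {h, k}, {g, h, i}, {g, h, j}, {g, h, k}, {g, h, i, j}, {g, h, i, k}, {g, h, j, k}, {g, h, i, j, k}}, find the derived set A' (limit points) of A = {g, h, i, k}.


A' = {g, i, j}

For each x ∈ X, list the open sets U ∈ τ with x ∈ U, then check whether U ∩ (A ∖ {x}) ≠ ∅ for every such U.
  x = g: opens ∋ x are {g, h}, {g, h, i}, {g, h, j}, {g, h, k}, {g, h, i, j}, {g, h, i, k}, {g, h, j, k}, {g, h, i, j, k}; each meets A ∖ {g}, so x IS a limit point.
  x = h: open {h} ∋ x has {h} ∩ (A ∖ {h}) = ∅, so x is NOT a limit point.
  x = i: opens ∋ x are {g, h, i}, {g, h, i, j}, {g, h, i, k}, {g, h, i, j, k}; each meets A ∖ {i}, so x IS a limit point.
  x = j: opens ∋ x are {g, h, j}, {g, h, i, j}, {g, h, j, k}, {g, h, i, j, k}; each meets A ∖ {j}, so x IS a limit point.
  x = k: open {k} ∋ x has {k} ∩ (A ∖ {k}) = ∅, so x is NOT a limit point.
Collecting: A' = {g, i, j}.


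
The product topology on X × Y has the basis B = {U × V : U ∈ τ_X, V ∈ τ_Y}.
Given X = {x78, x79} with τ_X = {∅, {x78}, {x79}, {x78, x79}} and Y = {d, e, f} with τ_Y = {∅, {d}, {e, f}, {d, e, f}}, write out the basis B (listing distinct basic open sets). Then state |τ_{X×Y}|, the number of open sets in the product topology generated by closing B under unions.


Basis B = {∅ × ∅, {x78} × {d}, {x79} × {d}, {x78, x79} × {d}, {x78} × {e, f}, {x79} × {e, f}, {x78} × {d, e, f}, {x79} × {d, e, f}, {x78, x79} × {e, f}, {x78, x79} × {d, e, f}}; |τ_{X×Y}| = 16.

Enumerate products U × V with U ∈ τ_X, V ∈ τ_Y (deduplicated):
  ∅ × ∅ = {} (∅)
  {x78} × {d} = {(x78,d)}
  {x79} × {d} = {(x79,d)}
  {x78, x79} × {d} = {(x78,d), (x79,d)}
  {x78} × {e, f} = {(x78,e), (x78,f)}
  {x79} × {e, f} = {(x79,e), (x79,f)}
  {x78} × {d, e, f} = {(x78,d), (x78,e), (x78,f)}
  {x79} × {d, e, f} = {(x79,d), (x79,e), (x79,f)}
  {x78, x79} × {e, f} = {(x78,e), (x78,f), (x79,e), (x79,f)}
  {x78, x79} × {d, e, f} = {(x78,d), (x78,e), (x78,f), (x79,d), (x79,e), (x79,f)}
These 10 distinct sets form the basis B.
Close under arbitrary unions to get τ_{X×Y}; counting gives |τ_{X×Y}| = 16.


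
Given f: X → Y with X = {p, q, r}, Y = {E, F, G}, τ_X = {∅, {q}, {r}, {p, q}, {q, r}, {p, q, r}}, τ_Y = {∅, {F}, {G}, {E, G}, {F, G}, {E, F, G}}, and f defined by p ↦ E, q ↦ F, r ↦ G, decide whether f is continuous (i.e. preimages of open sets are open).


f is NOT continuous.

Compute f^{-1}(U) for each U ∈ τ_Y:
  U = ∅: f^{-1}(U) = ∅ ∈ τ_X ✓.
  U = {F}: f^{-1}(U) = {q} ∈ τ_X ✓.
  U = {G}: f^{-1}(U) = {r} ∈ τ_X ✓.
  U = {E, G}: f^{-1}(U) = {p, r} ∉ τ_X ✗.
  U = {F, G}: f^{-1}(U) = {q, r} ∈ τ_X ✓.
  U = {E, F, G}: f^{-1}(U) = {p, q, r} ∈ τ_X ✓.
Found U = {E, G} with f^{-1}(U) = {p, r} not in τ_X. Therefore f is NOT continuous.


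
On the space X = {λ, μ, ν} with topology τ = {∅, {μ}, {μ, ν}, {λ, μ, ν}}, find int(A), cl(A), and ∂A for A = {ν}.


int(A) = ∅, cl(A) = {λ, ν}, ∂A = {λ, ν}.

Closed sets in (X, τ) are complements of opens:
  closed(X, τ) = {∅, {λ}, {λ, ν}, {λ, μ, ν}}.
int(A) = ⋃ {U ∈ τ : U ⊆ A}. Opens contained in A: ∅.
Taking the union of these: int(A) = ∅.
cl(A) = ⋂ {C closed : A ⊆ C}. Closed sets containing A: {λ, ν}, {λ, μ, ν}.
Intersecting these: cl(A) = {λ, ν}.
∂A = cl(A) ∖ int(A) = {λ, ν} ∖ ∅ = {λ, ν}.
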